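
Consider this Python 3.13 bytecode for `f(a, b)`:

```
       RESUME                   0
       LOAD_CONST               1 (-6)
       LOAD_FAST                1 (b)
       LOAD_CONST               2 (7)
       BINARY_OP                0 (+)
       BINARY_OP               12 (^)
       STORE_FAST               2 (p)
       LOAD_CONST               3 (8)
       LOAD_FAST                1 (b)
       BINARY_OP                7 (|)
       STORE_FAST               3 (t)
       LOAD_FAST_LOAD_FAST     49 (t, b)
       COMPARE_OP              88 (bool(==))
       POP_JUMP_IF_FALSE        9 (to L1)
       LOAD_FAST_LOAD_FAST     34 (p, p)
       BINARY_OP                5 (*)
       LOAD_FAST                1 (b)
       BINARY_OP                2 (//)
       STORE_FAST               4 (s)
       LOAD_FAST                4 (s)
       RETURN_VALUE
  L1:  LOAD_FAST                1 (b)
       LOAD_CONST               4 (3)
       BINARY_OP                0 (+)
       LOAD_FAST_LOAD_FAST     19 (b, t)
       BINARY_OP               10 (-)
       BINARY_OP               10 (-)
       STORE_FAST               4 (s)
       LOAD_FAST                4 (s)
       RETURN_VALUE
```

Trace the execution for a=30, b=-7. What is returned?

LOAD_CONST → push -6. Stack: [-6]
LOAD_FAST b → push -7. Stack: [-6, -7]
LOAD_CONST → push 7. Stack: [-6, -7, 7]
BINARY_OP + → -7 + 7 = 0. Stack: [-6, 0]
BINARY_OP ^ → -6 ^ 0 = -6. Stack: [-6]
STORE_FAST p → p=-6. Stack: []
LOAD_CONST → push 8. Stack: [8]
LOAD_FAST b → push -7. Stack: [8, -7]
BINARY_OP | → 8 | -7 = -7. Stack: [-7]
STORE_FAST t → t=-7. Stack: []
LOAD_FAST_LOAD_FAST t,b → push -7,-7. Stack: [-7, -7]
COMPARE_OP bool(==) → -7 vs -7 = True. Stack: [True]
POP_JUMP_IF_FALSE → pop True; no jump. Stack: []
LOAD_FAST_LOAD_FAST p,p → push -6,-6. Stack: [-6, -6]
BINARY_OP * → -6 * -6 = 36. Stack: [36]
LOAD_FAST b → push -7. Stack: [36, -7]
BINARY_OP // → 36 // -7 = -6. Stack: [-6]
STORE_FAST s → s=-6. Stack: []
LOAD_FAST s → push -6. Stack: [-6]
RETURN_VALUE → return -6.

-6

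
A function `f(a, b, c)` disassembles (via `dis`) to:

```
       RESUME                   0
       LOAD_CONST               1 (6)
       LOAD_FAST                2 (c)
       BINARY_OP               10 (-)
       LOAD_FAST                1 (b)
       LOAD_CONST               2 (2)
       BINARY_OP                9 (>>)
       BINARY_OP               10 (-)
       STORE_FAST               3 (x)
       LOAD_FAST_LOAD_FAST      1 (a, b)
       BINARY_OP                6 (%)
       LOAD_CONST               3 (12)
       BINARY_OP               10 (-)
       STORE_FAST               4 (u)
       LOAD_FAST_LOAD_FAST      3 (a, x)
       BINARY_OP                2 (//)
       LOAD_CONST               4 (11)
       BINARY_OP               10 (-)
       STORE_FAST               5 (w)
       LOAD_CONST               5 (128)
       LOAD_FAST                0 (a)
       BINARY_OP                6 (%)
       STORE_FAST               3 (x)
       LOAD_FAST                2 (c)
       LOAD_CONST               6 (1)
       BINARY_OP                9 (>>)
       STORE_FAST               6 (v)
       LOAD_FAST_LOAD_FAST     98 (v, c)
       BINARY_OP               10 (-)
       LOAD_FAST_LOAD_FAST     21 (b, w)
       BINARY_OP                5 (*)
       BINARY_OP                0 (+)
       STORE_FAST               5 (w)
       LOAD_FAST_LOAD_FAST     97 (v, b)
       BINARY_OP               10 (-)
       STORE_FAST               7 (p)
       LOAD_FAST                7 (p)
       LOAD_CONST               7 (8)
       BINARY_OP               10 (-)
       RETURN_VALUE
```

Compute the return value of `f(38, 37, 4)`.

LOAD_CONST → push 6. Stack: [6]
LOAD_FAST c → push 4. Stack: [6, 4]
BINARY_OP - → 6 - 4 = 2. Stack: [2]
LOAD_FAST b → push 37. Stack: [2, 37]
LOAD_CONST → push 2. Stack: [2, 37, 2]
BINARY_OP >> → 37 >> 2 = 9. Stack: [2, 9]
BINARY_OP - → 2 - 9 = -7. Stack: [-7]
STORE_FAST x → x=-7. Stack: []
LOAD_FAST_LOAD_FAST a,b → push 38,37. Stack: [38, 37]
BINARY_OP % → 38 % 37 = 1. Stack: [1]
LOAD_CONST → push 12. Stack: [1, 12]
BINARY_OP - → 1 - 12 = -11. Stack: [-11]
STORE_FAST u → u=-11. Stack: []
LOAD_FAST_LOAD_FAST a,x → push 38,-7. Stack: [38, -7]
BINARY_OP // → 38 // -7 = -6. Stack: [-6]
LOAD_CONST → push 11. Stack: [-6, 11]
BINARY_OP - → -6 - 11 = -17. Stack: [-17]
STORE_FAST w → w=-17. Stack: []
LOAD_CONST → push 128. Stack: [128]
LOAD_FAST a → push 38. Stack: [128, 38]
BINARY_OP % → 128 % 38 = 14. Stack: [14]
STORE_FAST x → x=14. Stack: []
LOAD_FAST c → push 4. Stack: [4]
LOAD_CONST → push 1. Stack: [4, 1]
BINARY_OP >> → 4 >> 1 = 2. Stack: [2]
STORE_FAST v → v=2. Stack: []
LOAD_FAST_LOAD_FAST v,c → push 2,4. Stack: [2, 4]
BINARY_OP - → 2 - 4 = -2. Stack: [-2]
LOAD_FAST_LOAD_FAST b,w → push 37,-17. Stack: [-2, 37, -17]
BINARY_OP * → 37 * -17 = -629. Stack: [-2, -629]
BINARY_OP + → -2 + -629 = -631. Stack: [-631]
STORE_FAST w → w=-631. Stack: []
LOAD_FAST_LOAD_FAST v,b → push 2,37. Stack: [2, 37]
BINARY_OP - → 2 - 37 = -35. Stack: [-35]
STORE_FAST p → p=-35. Stack: []
LOAD_FAST p → push -35. Stack: [-35]
LOAD_CONST → push 8. Stack: [-35, 8]
BINARY_OP - → -35 - 8 = -43. Stack: [-43]
RETURN_VALUE → return -43.

-43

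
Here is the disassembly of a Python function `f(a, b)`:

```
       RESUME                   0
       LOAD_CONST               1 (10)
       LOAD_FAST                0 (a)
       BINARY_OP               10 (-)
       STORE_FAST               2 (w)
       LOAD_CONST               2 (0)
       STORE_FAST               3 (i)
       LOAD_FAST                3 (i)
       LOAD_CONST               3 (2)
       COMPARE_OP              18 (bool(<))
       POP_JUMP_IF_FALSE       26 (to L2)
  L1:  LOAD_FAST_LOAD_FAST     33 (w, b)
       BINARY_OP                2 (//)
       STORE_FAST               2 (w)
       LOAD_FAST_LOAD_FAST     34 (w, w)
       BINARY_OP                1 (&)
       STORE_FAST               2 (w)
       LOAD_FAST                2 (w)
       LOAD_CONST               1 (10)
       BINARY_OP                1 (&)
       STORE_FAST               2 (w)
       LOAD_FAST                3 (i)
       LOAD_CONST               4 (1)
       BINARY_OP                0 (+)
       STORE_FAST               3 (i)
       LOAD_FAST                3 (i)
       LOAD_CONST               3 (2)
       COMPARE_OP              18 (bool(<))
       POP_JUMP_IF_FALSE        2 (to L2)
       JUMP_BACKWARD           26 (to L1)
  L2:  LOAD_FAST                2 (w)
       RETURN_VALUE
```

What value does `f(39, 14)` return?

0

LOAD_CONST → push 10. Stack: [10]
LOAD_FAST a → push 39. Stack: [10, 39]
BINARY_OP - → 10 - 39 = -29. Stack: [-29]
STORE_FAST w → w=-29. Stack: []
LOAD_CONST → push 0. Stack: [0]
STORE_FAST i → i=0. Stack: []
LOAD_FAST i → push 0. Stack: [0]
LOAD_CONST → push 2. Stack: [0, 2]
COMPARE_OP bool(<) → 0 vs 2 = True. Stack: [True]
POP_JUMP_IF_FALSE → pop True; no jump. Stack: []
LOAD_FAST_LOAD_FAST w,b → push -29,14. Stack: [-29, 14]
BINARY_OP // → -29 // 14 = -3. Stack: [-3]
STORE_FAST w → w=-3. Stack: []
LOAD_FAST_LOAD_FAST w,w → push -3,-3. Stack: [-3, -3]
BINARY_OP & → -3 & -3 = -3. Stack: [-3]
STORE_FAST w → w=-3. Stack: []
LOAD_FAST w → push -3. Stack: [-3]
LOAD_CONST → push 10. Stack: [-3, 10]
BINARY_OP & → -3 & 10 = 8. Stack: [8]
STORE_FAST w → w=8. Stack: []
LOAD_FAST i → push 0. Stack: [0]
LOAD_CONST → push 1. Stack: [0, 1]
BINARY_OP + → 0 + 1 = 1. Stack: [1]
STORE_FAST i → i=1. Stack: []
LOAD_FAST i → push 1. Stack: [1]
LOAD_CONST → push 2. Stack: [1, 2]
COMPARE_OP bool(<) → 1 vs 2 = True. Stack: [True]
POP_JUMP_IF_FALSE → pop True; no jump. Stack: []
LOAD_FAST_LOAD_FAST w,b → push 8,14. Stack: [8, 14]
BINARY_OP // → 8 // 14 = 0. Stack: [0]
STORE_FAST w → w=0. Stack: []
LOAD_FAST_LOAD_FAST w,w → push 0,0. Stack: [0, 0]
BINARY_OP & → 0 & 0 = 0. Stack: [0]
STORE_FAST w → w=0. Stack: []
LOAD_FAST w → push 0. Stack: [0]
LOAD_CONST → push 10. Stack: [0, 10]
BINARY_OP & → 0 & 10 = 0. Stack: [0]
STORE_FAST w → w=0. Stack: []
LOAD_FAST i → push 1. Stack: [1]
LOAD_CONST → push 1. Stack: [1, 1]
BINARY_OP + → 1 + 1 = 2. Stack: [2]
STORE_FAST i → i=2. Stack: []
LOAD_FAST i → push 2. Stack: [2]
LOAD_CONST → push 2. Stack: [2, 2]
COMPARE_OP bool(<) → 2 vs 2 = False. Stack: [False]
POP_JUMP_IF_FALSE → pop False; jump. Stack: []
LOAD_FAST w → push 0. Stack: [0]
RETURN_VALUE → return 0.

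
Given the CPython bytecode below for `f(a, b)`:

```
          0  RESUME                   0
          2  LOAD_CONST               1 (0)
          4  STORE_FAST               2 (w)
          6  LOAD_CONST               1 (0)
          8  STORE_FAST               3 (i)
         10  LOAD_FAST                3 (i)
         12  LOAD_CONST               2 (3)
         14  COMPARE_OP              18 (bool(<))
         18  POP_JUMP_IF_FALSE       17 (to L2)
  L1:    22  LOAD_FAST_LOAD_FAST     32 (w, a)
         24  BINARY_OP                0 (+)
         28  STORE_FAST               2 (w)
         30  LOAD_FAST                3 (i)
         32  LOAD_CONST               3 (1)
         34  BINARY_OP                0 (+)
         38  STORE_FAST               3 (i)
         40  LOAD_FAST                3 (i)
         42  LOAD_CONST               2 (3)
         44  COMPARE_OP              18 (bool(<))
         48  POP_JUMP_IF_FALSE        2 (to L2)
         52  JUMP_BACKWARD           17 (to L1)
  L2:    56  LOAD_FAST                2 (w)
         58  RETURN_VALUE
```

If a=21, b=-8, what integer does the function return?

63

LOAD_CONST → push 0. Stack: [0]
STORE_FAST w → w=0. Stack: []
LOAD_CONST → push 0. Stack: [0]
STORE_FAST i → i=0. Stack: []
LOAD_FAST i → push 0. Stack: [0]
LOAD_CONST → push 3. Stack: [0, 3]
COMPARE_OP bool(<) → 0 vs 3 = True. Stack: [True]
POP_JUMP_IF_FALSE → pop True; no jump. Stack: []
LOAD_FAST_LOAD_FAST w,a → push 0,21. Stack: [0, 21]
BINARY_OP + → 0 + 21 = 21. Stack: [21]
STORE_FAST w → w=21. Stack: []
LOAD_FAST i → push 0. Stack: [0]
LOAD_CONST → push 1. Stack: [0, 1]
BINARY_OP + → 0 + 1 = 1. Stack: [1]
STORE_FAST i → i=1. Stack: []
LOAD_FAST i → push 1. Stack: [1]
LOAD_CONST → push 3. Stack: [1, 3]
COMPARE_OP bool(<) → 1 vs 3 = True. Stack: [True]
POP_JUMP_IF_FALSE → pop True; no jump. Stack: []
LOAD_FAST_LOAD_FAST w,a → push 21,21. Stack: [21, 21]
BINARY_OP + → 21 + 21 = 42. Stack: [42]
STORE_FAST w → w=42. Stack: []
LOAD_FAST i → push 1. Stack: [1]
LOAD_CONST → push 1. Stack: [1, 1]
BINARY_OP + → 1 + 1 = 2. Stack: [2]
STORE_FAST i → i=2. Stack: []
LOAD_FAST i → push 2. Stack: [2]
LOAD_CONST → push 3. Stack: [2, 3]
COMPARE_OP bool(<) → 2 vs 3 = True. Stack: [True]
POP_JUMP_IF_FALSE → pop True; no jump. Stack: []
LOAD_FAST_LOAD_FAST w,a → push 42,21. Stack: [42, 21]
BINARY_OP + → 42 + 21 = 63. Stack: [63]
STORE_FAST w → w=63. Stack: []
LOAD_FAST i → push 2. Stack: [2]
LOAD_CONST → push 1. Stack: [2, 1]
BINARY_OP + → 2 + 1 = 3. Stack: [3]
STORE_FAST i → i=3. Stack: []
LOAD_FAST i → push 3. Stack: [3]
LOAD_CONST → push 3. Stack: [3, 3]
COMPARE_OP bool(<) → 3 vs 3 = False. Stack: [False]
POP_JUMP_IF_FALSE → pop False; jump. Stack: []
LOAD_FAST w → push 63. Stack: [63]
RETURN_VALUE → return 63.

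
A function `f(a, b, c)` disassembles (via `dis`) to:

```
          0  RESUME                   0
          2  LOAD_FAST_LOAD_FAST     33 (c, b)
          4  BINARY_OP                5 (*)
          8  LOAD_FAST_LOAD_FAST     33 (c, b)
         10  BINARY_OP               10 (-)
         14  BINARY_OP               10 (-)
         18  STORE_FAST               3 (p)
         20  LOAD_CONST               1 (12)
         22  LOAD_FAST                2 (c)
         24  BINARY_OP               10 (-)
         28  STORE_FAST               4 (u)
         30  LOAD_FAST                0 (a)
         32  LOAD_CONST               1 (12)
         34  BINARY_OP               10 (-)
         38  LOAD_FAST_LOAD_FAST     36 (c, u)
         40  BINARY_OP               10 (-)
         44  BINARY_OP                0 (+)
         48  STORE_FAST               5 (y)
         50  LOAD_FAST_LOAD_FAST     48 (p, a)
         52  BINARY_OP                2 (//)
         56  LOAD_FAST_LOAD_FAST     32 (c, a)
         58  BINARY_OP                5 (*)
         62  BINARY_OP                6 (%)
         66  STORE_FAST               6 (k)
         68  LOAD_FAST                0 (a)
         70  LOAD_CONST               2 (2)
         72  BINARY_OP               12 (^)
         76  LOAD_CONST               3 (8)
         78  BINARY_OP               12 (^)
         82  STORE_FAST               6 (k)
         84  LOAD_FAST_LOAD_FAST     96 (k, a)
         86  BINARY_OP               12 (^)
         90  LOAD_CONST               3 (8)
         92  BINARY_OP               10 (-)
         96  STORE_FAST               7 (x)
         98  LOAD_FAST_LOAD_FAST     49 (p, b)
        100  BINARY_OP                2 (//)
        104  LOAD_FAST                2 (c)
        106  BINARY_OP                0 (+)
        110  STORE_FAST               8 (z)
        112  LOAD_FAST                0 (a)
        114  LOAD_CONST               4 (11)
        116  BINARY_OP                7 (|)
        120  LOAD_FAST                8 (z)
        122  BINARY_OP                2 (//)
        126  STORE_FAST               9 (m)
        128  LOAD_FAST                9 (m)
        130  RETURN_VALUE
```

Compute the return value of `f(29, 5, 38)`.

LOAD_FAST_LOAD_FAST c,b → push 38,5. Stack: [38, 5]
BINARY_OP * → 38 * 5 = 190. Stack: [190]
LOAD_FAST_LOAD_FAST c,b → push 38,5. Stack: [190, 38, 5]
BINARY_OP - → 38 - 5 = 33. Stack: [190, 33]
BINARY_OP - → 190 - 33 = 157. Stack: [157]
STORE_FAST p → p=157. Stack: []
LOAD_CONST → push 12. Stack: [12]
LOAD_FAST c → push 38. Stack: [12, 38]
BINARY_OP - → 12 - 38 = -26. Stack: [-26]
STORE_FAST u → u=-26. Stack: []
LOAD_FAST a → push 29. Stack: [29]
LOAD_CONST → push 12. Stack: [29, 12]
BINARY_OP - → 29 - 12 = 17. Stack: [17]
LOAD_FAST_LOAD_FAST c,u → push 38,-26. Stack: [17, 38, -26]
BINARY_OP - → 38 - -26 = 64. Stack: [17, 64]
BINARY_OP + → 17 + 64 = 81. Stack: [81]
STORE_FAST y → y=81. Stack: []
LOAD_FAST_LOAD_FAST p,a → push 157,29. Stack: [157, 29]
BINARY_OP // → 157 // 29 = 5. Stack: [5]
LOAD_FAST_LOAD_FAST c,a → push 38,29. Stack: [5, 38, 29]
BINARY_OP * → 38 * 29 = 1102. Stack: [5, 1102]
BINARY_OP % → 5 % 1102 = 5. Stack: [5]
STORE_FAST k → k=5. Stack: []
LOAD_FAST a → push 29. Stack: [29]
LOAD_CONST → push 2. Stack: [29, 2]
BINARY_OP ^ → 29 ^ 2 = 31. Stack: [31]
LOAD_CONST → push 8. Stack: [31, 8]
BINARY_OP ^ → 31 ^ 8 = 23. Stack: [23]
STORE_FAST k → k=23. Stack: []
LOAD_FAST_LOAD_FAST k,a → push 23,29. Stack: [23, 29]
BINARY_OP ^ → 23 ^ 29 = 10. Stack: [10]
LOAD_CONST → push 8. Stack: [10, 8]
BINARY_OP - → 10 - 8 = 2. Stack: [2]
STORE_FAST x → x=2. Stack: []
LOAD_FAST_LOAD_FAST p,b → push 157,5. Stack: [157, 5]
BINARY_OP // → 157 // 5 = 31. Stack: [31]
LOAD_FAST c → push 38. Stack: [31, 38]
BINARY_OP + → 31 + 38 = 69. Stack: [69]
STORE_FAST z → z=69. Stack: []
LOAD_FAST a → push 29. Stack: [29]
LOAD_CONST → push 11. Stack: [29, 11]
BINARY_OP | → 29 | 11 = 31. Stack: [31]
LOAD_FAST z → push 69. Stack: [31, 69]
BINARY_OP // → 31 // 69 = 0. Stack: [0]
STORE_FAST m → m=0. Stack: []
LOAD_FAST m → push 0. Stack: [0]
RETURN_VALUE → return 0.

0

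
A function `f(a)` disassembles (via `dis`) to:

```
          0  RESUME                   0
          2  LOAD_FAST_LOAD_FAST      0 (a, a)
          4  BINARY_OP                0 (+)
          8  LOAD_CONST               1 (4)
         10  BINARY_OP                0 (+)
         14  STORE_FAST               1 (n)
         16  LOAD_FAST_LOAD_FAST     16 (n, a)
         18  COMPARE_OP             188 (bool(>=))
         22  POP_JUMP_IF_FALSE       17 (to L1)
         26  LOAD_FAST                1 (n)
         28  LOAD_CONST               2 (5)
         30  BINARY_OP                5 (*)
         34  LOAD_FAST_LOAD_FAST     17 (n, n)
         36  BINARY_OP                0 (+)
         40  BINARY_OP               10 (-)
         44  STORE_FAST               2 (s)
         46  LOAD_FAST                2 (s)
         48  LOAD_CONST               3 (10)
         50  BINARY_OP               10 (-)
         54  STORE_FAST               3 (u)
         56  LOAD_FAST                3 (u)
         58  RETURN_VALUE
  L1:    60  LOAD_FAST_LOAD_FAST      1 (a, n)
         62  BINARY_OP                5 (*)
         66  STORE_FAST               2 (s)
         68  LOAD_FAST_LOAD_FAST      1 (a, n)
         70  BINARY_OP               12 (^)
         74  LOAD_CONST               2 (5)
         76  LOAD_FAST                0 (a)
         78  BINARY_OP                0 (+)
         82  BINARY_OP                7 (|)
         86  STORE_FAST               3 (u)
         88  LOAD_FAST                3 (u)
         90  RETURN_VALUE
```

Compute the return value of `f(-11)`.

LOAD_FAST_LOAD_FAST a,a → push -11,-11. Stack: [-11, -11]
BINARY_OP + → -11 + -11 = -22. Stack: [-22]
LOAD_CONST → push 4. Stack: [-22, 4]
BINARY_OP + → -22 + 4 = -18. Stack: [-18]
STORE_FAST n → n=-18. Stack: []
LOAD_FAST_LOAD_FAST n,a → push -18,-11. Stack: [-18, -11]
COMPARE_OP bool(>=) → -18 vs -11 = False. Stack: [False]
POP_JUMP_IF_FALSE → pop False; jump. Stack: []
LOAD_FAST_LOAD_FAST a,n → push -11,-18. Stack: [-11, -18]
BINARY_OP * → -11 * -18 = 198. Stack: [198]
STORE_FAST s → s=198. Stack: []
LOAD_FAST_LOAD_FAST a,n → push -11,-18. Stack: [-11, -18]
BINARY_OP ^ → -11 ^ -18 = 27. Stack: [27]
LOAD_CONST → push 5. Stack: [27, 5]
LOAD_FAST a → push -11. Stack: [27, 5, -11]
BINARY_OP + → 5 + -11 = -6. Stack: [27, -6]
BINARY_OP | → 27 | -6 = -5. Stack: [-5]
STORE_FAST u → u=-5. Stack: []
LOAD_FAST u → push -5. Stack: [-5]
RETURN_VALUE → return -5.

-5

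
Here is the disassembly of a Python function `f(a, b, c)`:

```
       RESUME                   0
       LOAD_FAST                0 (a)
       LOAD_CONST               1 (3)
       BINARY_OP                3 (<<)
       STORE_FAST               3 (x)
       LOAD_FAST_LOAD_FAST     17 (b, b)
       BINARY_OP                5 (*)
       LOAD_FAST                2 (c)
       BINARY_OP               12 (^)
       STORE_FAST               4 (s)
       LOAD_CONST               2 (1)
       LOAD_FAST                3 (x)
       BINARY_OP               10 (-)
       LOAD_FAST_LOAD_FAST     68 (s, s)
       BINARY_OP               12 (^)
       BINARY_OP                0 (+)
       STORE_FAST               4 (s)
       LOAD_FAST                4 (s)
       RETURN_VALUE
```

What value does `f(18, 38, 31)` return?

LOAD_FAST a → push 18. Stack: [18]
LOAD_CONST → push 3. Stack: [18, 3]
BINARY_OP << → 18 << 3 = 144. Stack: [144]
STORE_FAST x → x=144. Stack: []
LOAD_FAST_LOAD_FAST b,b → push 38,38. Stack: [38, 38]
BINARY_OP * → 38 * 38 = 1444. Stack: [1444]
LOAD_FAST c → push 31. Stack: [1444, 31]
BINARY_OP ^ → 1444 ^ 31 = 1467. Stack: [1467]
STORE_FAST s → s=1467. Stack: []
LOAD_CONST → push 1. Stack: [1]
LOAD_FAST x → push 144. Stack: [1, 144]
BINARY_OP - → 1 - 144 = -143. Stack: [-143]
LOAD_FAST_LOAD_FAST s,s → push 1467,1467. Stack: [-143, 1467, 1467]
BINARY_OP ^ → 1467 ^ 1467 = 0. Stack: [-143, 0]
BINARY_OP + → -143 + 0 = -143. Stack: [-143]
STORE_FAST s → s=-143. Stack: []
LOAD_FAST s → push -143. Stack: [-143]
RETURN_VALUE → return -143.

-143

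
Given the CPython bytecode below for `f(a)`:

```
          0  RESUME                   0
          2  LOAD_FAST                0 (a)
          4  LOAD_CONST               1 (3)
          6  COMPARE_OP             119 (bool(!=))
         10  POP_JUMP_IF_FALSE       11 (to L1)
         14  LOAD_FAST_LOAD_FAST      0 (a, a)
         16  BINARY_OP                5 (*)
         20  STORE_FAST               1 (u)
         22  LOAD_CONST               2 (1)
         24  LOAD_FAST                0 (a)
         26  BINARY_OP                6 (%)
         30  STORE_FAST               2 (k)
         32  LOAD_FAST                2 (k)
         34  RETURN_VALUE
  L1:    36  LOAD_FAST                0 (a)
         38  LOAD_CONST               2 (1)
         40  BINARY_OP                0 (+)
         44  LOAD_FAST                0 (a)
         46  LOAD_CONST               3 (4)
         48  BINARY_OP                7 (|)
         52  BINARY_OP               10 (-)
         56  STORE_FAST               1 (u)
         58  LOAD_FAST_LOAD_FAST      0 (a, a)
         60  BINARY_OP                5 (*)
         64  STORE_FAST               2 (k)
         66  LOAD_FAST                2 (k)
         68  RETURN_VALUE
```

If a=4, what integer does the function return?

LOAD_FAST a → push 4. Stack: [4]
LOAD_CONST → push 3. Stack: [4, 3]
COMPARE_OP bool(!=) → 4 vs 3 = True. Stack: [True]
POP_JUMP_IF_FALSE → pop True; no jump. Stack: []
LOAD_FAST_LOAD_FAST a,a → push 4,4. Stack: [4, 4]
BINARY_OP * → 4 * 4 = 16. Stack: [16]
STORE_FAST u → u=16. Stack: []
LOAD_CONST → push 1. Stack: [1]
LOAD_FAST a → push 4. Stack: [1, 4]
BINARY_OP % → 1 % 4 = 1. Stack: [1]
STORE_FAST k → k=1. Stack: []
LOAD_FAST k → push 1. Stack: [1]
RETURN_VALUE → return 1.

1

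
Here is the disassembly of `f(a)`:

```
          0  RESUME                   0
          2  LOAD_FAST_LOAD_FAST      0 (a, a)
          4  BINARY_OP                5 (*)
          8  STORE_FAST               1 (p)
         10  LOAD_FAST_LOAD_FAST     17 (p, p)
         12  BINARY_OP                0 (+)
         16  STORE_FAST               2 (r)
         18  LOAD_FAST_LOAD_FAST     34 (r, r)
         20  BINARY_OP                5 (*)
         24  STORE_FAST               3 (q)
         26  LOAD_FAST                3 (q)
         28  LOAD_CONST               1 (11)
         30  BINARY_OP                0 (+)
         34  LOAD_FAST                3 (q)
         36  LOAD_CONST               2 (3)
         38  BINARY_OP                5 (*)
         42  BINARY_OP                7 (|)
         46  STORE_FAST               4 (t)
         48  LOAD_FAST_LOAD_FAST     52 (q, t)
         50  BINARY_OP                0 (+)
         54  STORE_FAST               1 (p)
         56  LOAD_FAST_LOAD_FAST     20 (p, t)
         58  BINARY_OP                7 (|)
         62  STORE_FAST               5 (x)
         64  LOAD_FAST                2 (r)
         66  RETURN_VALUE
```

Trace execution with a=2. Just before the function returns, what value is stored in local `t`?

203

LOAD_FAST_LOAD_FAST a,a → push 2,2. Stack: [2, 2]
BINARY_OP * → 2 * 2 = 4. Stack: [4]
STORE_FAST p → p=4. Stack: []
LOAD_FAST_LOAD_FAST p,p → push 4,4. Stack: [4, 4]
BINARY_OP + → 4 + 4 = 8. Stack: [8]
STORE_FAST r → r=8. Stack: []
LOAD_FAST_LOAD_FAST r,r → push 8,8. Stack: [8, 8]
BINARY_OP * → 8 * 8 = 64. Stack: [64]
STORE_FAST q → q=64. Stack: []
LOAD_FAST q → push 64. Stack: [64]
LOAD_CONST → push 11. Stack: [64, 11]
BINARY_OP + → 64 + 11 = 75. Stack: [75]
LOAD_FAST q → push 64. Stack: [75, 64]
LOAD_CONST → push 3. Stack: [75, 64, 3]
BINARY_OP * → 64 * 3 = 192. Stack: [75, 192]
BINARY_OP | → 75 | 192 = 203. Stack: [203]
STORE_FAST t → t=203. Stack: []
LOAD_FAST_LOAD_FAST q,t → push 64,203. Stack: [64, 203]
BINARY_OP + → 64 + 203 = 267. Stack: [267]
STORE_FAST p → p=267. Stack: []
LOAD_FAST_LOAD_FAST p,t → push 267,203. Stack: [267, 203]
BINARY_OP | → 267 | 203 = 459. Stack: [459]
STORE_FAST x → x=459. Stack: []
LOAD_FAST r → push 8. Stack: [8]
RETURN_VALUE → return 8.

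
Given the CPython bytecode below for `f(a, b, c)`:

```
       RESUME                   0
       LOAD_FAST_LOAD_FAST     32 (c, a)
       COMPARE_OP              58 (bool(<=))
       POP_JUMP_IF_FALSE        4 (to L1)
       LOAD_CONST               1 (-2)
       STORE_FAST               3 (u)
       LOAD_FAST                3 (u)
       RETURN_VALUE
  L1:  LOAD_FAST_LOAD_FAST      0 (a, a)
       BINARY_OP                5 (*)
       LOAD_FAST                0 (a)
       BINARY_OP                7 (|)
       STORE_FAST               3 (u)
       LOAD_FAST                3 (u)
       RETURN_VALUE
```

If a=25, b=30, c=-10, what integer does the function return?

-2

LOAD_FAST_LOAD_FAST c,a → push -10,25. Stack: [-10, 25]
COMPARE_OP bool(<=) → -10 vs 25 = True. Stack: [True]
POP_JUMP_IF_FALSE → pop True; no jump. Stack: []
LOAD_CONST → push -2. Stack: [-2]
STORE_FAST u → u=-2. Stack: []
LOAD_FAST u → push -2. Stack: [-2]
RETURN_VALUE → return -2.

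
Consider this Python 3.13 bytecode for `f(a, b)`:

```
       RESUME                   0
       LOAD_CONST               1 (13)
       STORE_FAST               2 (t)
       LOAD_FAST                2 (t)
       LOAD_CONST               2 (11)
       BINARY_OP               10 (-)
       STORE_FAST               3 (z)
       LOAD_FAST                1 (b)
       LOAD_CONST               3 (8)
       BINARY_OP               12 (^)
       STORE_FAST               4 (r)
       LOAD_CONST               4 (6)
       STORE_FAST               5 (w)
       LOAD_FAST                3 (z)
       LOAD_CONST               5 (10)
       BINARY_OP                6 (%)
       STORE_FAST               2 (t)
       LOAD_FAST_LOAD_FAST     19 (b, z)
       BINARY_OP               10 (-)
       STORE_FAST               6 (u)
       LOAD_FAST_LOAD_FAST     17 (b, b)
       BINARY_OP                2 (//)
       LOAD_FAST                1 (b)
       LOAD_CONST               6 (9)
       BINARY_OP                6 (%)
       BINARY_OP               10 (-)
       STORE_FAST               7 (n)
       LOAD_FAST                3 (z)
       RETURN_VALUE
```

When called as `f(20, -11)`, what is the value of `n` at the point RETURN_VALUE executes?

LOAD_CONST → push 13. Stack: [13]
STORE_FAST t → t=13. Stack: []
LOAD_FAST t → push 13. Stack: [13]
LOAD_CONST → push 11. Stack: [13, 11]
BINARY_OP - → 13 - 11 = 2. Stack: [2]
STORE_FAST z → z=2. Stack: []
LOAD_FAST b → push -11. Stack: [-11]
LOAD_CONST → push 8. Stack: [-11, 8]
BINARY_OP ^ → -11 ^ 8 = -3. Stack: [-3]
STORE_FAST r → r=-3. Stack: []
LOAD_CONST → push 6. Stack: [6]
STORE_FAST w → w=6. Stack: []
LOAD_FAST z → push 2. Stack: [2]
LOAD_CONST → push 10. Stack: [2, 10]
BINARY_OP % → 2 % 10 = 2. Stack: [2]
STORE_FAST t → t=2. Stack: []
LOAD_FAST_LOAD_FAST b,z → push -11,2. Stack: [-11, 2]
BINARY_OP - → -11 - 2 = -13. Stack: [-13]
STORE_FAST u → u=-13. Stack: []
LOAD_FAST_LOAD_FAST b,b → push -11,-11. Stack: [-11, -11]
BINARY_OP // → -11 // -11 = 1. Stack: [1]
LOAD_FAST b → push -11. Stack: [1, -11]
LOAD_CONST → push 9. Stack: [1, -11, 9]
BINARY_OP % → -11 % 9 = 7. Stack: [1, 7]
BINARY_OP - → 1 - 7 = -6. Stack: [-6]
STORE_FAST n → n=-6. Stack: []
LOAD_FAST z → push 2. Stack: [2]
RETURN_VALUE → return 2.

-6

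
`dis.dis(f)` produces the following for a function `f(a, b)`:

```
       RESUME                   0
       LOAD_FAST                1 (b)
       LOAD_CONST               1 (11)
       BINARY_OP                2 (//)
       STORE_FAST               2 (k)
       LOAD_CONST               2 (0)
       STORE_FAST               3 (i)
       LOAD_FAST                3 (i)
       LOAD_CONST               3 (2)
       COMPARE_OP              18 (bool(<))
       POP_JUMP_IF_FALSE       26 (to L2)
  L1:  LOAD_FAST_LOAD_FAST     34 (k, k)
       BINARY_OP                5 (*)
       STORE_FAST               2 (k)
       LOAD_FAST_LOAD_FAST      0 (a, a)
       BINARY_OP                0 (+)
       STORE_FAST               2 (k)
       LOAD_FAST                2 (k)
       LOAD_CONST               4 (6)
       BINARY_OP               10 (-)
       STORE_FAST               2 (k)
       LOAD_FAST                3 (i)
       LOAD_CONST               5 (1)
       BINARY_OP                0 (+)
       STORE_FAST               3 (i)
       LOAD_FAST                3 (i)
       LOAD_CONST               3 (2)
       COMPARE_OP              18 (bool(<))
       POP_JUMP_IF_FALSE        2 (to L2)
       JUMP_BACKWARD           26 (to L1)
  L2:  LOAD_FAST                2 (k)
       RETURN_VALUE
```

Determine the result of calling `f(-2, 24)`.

LOAD_FAST b → push 24. Stack: [24]
LOAD_CONST → push 11. Stack: [24, 11]
BINARY_OP // → 24 // 11 = 2. Stack: [2]
STORE_FAST k → k=2. Stack: []
LOAD_CONST → push 0. Stack: [0]
STORE_FAST i → i=0. Stack: []
LOAD_FAST i → push 0. Stack: [0]
LOAD_CONST → push 2. Stack: [0, 2]
COMPARE_OP bool(<) → 0 vs 2 = True. Stack: [True]
POP_JUMP_IF_FALSE → pop True; no jump. Stack: []
LOAD_FAST_LOAD_FAST k,k → push 2,2. Stack: [2, 2]
BINARY_OP * → 2 * 2 = 4. Stack: [4]
STORE_FAST k → k=4. Stack: []
LOAD_FAST_LOAD_FAST a,a → push -2,-2. Stack: [-2, -2]
BINARY_OP + → -2 + -2 = -4. Stack: [-4]
STORE_FAST k → k=-4. Stack: []
LOAD_FAST k → push -4. Stack: [-4]
LOAD_CONST → push 6. Stack: [-4, 6]
BINARY_OP - → -4 - 6 = -10. Stack: [-10]
STORE_FAST k → k=-10. Stack: []
LOAD_FAST i → push 0. Stack: [0]
LOAD_CONST → push 1. Stack: [0, 1]
BINARY_OP + → 0 + 1 = 1. Stack: [1]
STORE_FAST i → i=1. Stack: []
LOAD_FAST i → push 1. Stack: [1]
LOAD_CONST → push 2. Stack: [1, 2]
COMPARE_OP bool(<) → 1 vs 2 = True. Stack: [True]
POP_JUMP_IF_FALSE → pop True; no jump. Stack: []
LOAD_FAST_LOAD_FAST k,k → push -10,-10. Stack: [-10, -10]
BINARY_OP * → -10 * -10 = 100. Stack: [100]
STORE_FAST k → k=100. Stack: []
LOAD_FAST_LOAD_FAST a,a → push -2,-2. Stack: [-2, -2]
BINARY_OP + → -2 + -2 = -4. Stack: [-4]
STORE_FAST k → k=-4. Stack: []
LOAD_FAST k → push -4. Stack: [-4]
LOAD_CONST → push 6. Stack: [-4, 6]
BINARY_OP - → -4 - 6 = -10. Stack: [-10]
STORE_FAST k → k=-10. Stack: []
LOAD_FAST i → push 1. Stack: [1]
LOAD_CONST → push 1. Stack: [1, 1]
BINARY_OP + → 1 + 1 = 2. Stack: [2]
STORE_FAST i → i=2. Stack: []
LOAD_FAST i → push 2. Stack: [2]
LOAD_CONST → push 2. Stack: [2, 2]
COMPARE_OP bool(<) → 2 vs 2 = False. Stack: [False]
POP_JUMP_IF_FALSE → pop False; jump. Stack: []
LOAD_FAST k → push -10. Stack: [-10]
RETURN_VALUE → return -10.

-10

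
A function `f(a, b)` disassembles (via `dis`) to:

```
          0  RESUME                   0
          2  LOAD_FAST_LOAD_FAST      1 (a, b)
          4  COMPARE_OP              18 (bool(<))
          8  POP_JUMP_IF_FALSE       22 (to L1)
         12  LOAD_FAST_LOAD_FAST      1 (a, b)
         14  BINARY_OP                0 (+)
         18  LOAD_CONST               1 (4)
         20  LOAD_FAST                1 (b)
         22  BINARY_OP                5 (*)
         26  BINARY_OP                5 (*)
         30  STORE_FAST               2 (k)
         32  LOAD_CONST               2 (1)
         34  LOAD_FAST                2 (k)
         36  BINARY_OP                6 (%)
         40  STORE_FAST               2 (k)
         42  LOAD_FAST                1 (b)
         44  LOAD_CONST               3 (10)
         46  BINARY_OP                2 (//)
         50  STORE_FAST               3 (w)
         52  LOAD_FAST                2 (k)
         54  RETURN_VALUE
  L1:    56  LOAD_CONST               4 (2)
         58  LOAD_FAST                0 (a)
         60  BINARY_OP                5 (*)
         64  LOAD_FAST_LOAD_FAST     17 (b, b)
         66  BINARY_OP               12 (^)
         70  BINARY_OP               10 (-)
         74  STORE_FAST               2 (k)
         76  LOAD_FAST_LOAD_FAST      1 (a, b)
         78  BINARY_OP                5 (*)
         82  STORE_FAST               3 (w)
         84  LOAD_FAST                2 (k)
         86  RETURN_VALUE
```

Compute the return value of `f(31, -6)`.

62

LOAD_FAST_LOAD_FAST a,b → push 31,-6. Stack: [31, -6]
COMPARE_OP bool(<) → 31 vs -6 = False. Stack: [False]
POP_JUMP_IF_FALSE → pop False; jump. Stack: []
LOAD_CONST → push 2. Stack: [2]
LOAD_FAST a → push 31. Stack: [2, 31]
BINARY_OP * → 2 * 31 = 62. Stack: [62]
LOAD_FAST_LOAD_FAST b,b → push -6,-6. Stack: [62, -6, -6]
BINARY_OP ^ → -6 ^ -6 = 0. Stack: [62, 0]
BINARY_OP - → 62 - 0 = 62. Stack: [62]
STORE_FAST k → k=62. Stack: []
LOAD_FAST_LOAD_FAST a,b → push 31,-6. Stack: [31, -6]
BINARY_OP * → 31 * -6 = -186. Stack: [-186]
STORE_FAST w → w=-186. Stack: []
LOAD_FAST k → push 62. Stack: [62]
RETURN_VALUE → return 62.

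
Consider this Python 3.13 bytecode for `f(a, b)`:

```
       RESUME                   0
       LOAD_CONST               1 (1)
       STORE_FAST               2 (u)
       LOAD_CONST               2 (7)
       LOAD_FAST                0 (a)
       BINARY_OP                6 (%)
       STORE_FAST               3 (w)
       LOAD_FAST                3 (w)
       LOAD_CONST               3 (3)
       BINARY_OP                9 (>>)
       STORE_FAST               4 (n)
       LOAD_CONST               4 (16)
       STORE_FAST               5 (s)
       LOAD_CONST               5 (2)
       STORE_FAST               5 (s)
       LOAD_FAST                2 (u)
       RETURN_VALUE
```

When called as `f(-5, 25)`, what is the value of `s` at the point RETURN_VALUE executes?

2

LOAD_CONST → push 1. Stack: [1]
STORE_FAST u → u=1. Stack: []
LOAD_CONST → push 7. Stack: [7]
LOAD_FAST a → push -5. Stack: [7, -5]
BINARY_OP % → 7 % -5 = -3. Stack: [-3]
STORE_FAST w → w=-3. Stack: []
LOAD_FAST w → push -3. Stack: [-3]
LOAD_CONST → push 3. Stack: [-3, 3]
BINARY_OP >> → -3 >> 3 = -1. Stack: [-1]
STORE_FAST n → n=-1. Stack: []
LOAD_CONST → push 16. Stack: [16]
STORE_FAST s → s=16. Stack: []
LOAD_CONST → push 2. Stack: [2]
STORE_FAST s → s=2. Stack: []
LOAD_FAST u → push 1. Stack: [1]
RETURN_VALUE → return 1.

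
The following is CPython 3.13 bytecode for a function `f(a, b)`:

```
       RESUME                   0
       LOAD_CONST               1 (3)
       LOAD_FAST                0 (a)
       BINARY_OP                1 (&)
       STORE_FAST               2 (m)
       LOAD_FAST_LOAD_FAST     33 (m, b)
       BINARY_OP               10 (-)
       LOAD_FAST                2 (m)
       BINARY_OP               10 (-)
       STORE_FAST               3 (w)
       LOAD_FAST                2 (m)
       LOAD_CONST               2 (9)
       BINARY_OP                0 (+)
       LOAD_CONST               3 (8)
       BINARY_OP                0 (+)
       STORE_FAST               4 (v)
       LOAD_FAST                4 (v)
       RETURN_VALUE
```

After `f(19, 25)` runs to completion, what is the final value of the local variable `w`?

LOAD_CONST → push 3. Stack: [3]
LOAD_FAST a → push 19. Stack: [3, 19]
BINARY_OP & → 3 & 19 = 3. Stack: [3]
STORE_FAST m → m=3. Stack: []
LOAD_FAST_LOAD_FAST m,b → push 3,25. Stack: [3, 25]
BINARY_OP - → 3 - 25 = -22. Stack: [-22]
LOAD_FAST m → push 3. Stack: [-22, 3]
BINARY_OP - → -22 - 3 = -25. Stack: [-25]
STORE_FAST w → w=-25. Stack: []
LOAD_FAST m → push 3. Stack: [3]
LOAD_CONST → push 9. Stack: [3, 9]
BINARY_OP + → 3 + 9 = 12. Stack: [12]
LOAD_CONST → push 8. Stack: [12, 8]
BINARY_OP + → 12 + 8 = 20. Stack: [20]
STORE_FAST v → v=20. Stack: []
LOAD_FAST v → push 20. Stack: [20]
RETURN_VALUE → return 20.

-25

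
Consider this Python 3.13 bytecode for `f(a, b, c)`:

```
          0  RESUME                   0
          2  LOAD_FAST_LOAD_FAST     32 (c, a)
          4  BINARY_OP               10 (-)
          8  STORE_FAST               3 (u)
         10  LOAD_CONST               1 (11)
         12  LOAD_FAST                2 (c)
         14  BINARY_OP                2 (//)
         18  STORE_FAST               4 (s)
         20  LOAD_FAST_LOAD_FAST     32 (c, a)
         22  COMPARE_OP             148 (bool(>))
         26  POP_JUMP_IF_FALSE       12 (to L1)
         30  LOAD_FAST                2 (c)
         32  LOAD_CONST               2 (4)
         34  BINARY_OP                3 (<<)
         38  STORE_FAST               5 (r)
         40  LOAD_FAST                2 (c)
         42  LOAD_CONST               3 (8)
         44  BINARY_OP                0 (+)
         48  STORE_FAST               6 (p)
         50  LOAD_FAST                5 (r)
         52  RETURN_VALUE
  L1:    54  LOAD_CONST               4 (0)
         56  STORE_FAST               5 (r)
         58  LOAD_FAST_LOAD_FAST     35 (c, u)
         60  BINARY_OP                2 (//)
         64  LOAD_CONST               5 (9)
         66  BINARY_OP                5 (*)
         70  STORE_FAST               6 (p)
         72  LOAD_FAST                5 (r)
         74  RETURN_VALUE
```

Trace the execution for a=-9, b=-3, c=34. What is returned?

LOAD_FAST_LOAD_FAST c,a → push 34,-9. Stack: [34, -9]
BINARY_OP - → 34 - -9 = 43. Stack: [43]
STORE_FAST u → u=43. Stack: []
LOAD_CONST → push 11. Stack: [11]
LOAD_FAST c → push 34. Stack: [11, 34]
BINARY_OP // → 11 // 34 = 0. Stack: [0]
STORE_FAST s → s=0. Stack: []
LOAD_FAST_LOAD_FAST c,a → push 34,-9. Stack: [34, -9]
COMPARE_OP bool(>) → 34 vs -9 = True. Stack: [True]
POP_JUMP_IF_FALSE → pop True; no jump. Stack: []
LOAD_FAST c → push 34. Stack: [34]
LOAD_CONST → push 4. Stack: [34, 4]
BINARY_OP << → 34 << 4 = 544. Stack: [544]
STORE_FAST r → r=544. Stack: []
LOAD_FAST c → push 34. Stack: [34]
LOAD_CONST → push 8. Stack: [34, 8]
BINARY_OP + → 34 + 8 = 42. Stack: [42]
STORE_FAST p → p=42. Stack: []
LOAD_FAST r → push 544. Stack: [544]
RETURN_VALUE → return 544.

544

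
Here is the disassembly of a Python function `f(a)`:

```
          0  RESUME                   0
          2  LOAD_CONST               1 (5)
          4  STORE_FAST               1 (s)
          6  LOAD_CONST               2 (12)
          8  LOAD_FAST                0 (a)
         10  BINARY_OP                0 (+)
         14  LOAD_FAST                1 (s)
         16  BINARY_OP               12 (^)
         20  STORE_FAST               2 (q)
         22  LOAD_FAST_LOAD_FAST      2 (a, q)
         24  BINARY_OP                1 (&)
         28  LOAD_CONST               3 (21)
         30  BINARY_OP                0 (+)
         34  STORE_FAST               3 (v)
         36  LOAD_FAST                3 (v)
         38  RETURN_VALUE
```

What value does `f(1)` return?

21

LOAD_CONST → push 5. Stack: [5]
STORE_FAST s → s=5. Stack: []
LOAD_CONST → push 12. Stack: [12]
LOAD_FAST a → push 1. Stack: [12, 1]
BINARY_OP + → 12 + 1 = 13. Stack: [13]
LOAD_FAST s → push 5. Stack: [13, 5]
BINARY_OP ^ → 13 ^ 5 = 8. Stack: [8]
STORE_FAST q → q=8. Stack: []
LOAD_FAST_LOAD_FAST a,q → push 1,8. Stack: [1, 8]
BINARY_OP & → 1 & 8 = 0. Stack: [0]
LOAD_CONST → push 21. Stack: [0, 21]
BINARY_OP + → 0 + 21 = 21. Stack: [21]
STORE_FAST v → v=21. Stack: []
LOAD_FAST v → push 21. Stack: [21]
RETURN_VALUE → return 21.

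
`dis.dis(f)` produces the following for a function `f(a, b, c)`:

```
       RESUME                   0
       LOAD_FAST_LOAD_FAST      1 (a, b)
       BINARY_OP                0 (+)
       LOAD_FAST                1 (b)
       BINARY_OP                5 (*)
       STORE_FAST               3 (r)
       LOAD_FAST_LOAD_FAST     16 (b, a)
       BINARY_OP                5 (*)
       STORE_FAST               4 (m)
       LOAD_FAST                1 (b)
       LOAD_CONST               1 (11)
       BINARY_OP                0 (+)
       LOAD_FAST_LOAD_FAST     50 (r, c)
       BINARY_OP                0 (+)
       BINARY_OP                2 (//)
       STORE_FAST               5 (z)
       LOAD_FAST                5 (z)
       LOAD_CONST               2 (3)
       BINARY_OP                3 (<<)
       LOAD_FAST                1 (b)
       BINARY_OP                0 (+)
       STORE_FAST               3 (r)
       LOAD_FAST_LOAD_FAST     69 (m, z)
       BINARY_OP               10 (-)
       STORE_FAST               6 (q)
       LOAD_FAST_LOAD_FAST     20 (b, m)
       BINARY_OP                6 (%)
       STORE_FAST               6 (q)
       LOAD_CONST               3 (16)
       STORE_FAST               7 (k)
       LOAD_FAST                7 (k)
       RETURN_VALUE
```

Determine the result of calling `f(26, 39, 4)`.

16

LOAD_FAST_LOAD_FAST a,b → push 26,39. Stack: [26, 39]
BINARY_OP + → 26 + 39 = 65. Stack: [65]
LOAD_FAST b → push 39. Stack: [65, 39]
BINARY_OP * → 65 * 39 = 2535. Stack: [2535]
STORE_FAST r → r=2535. Stack: []
LOAD_FAST_LOAD_FAST b,a → push 39,26. Stack: [39, 26]
BINARY_OP * → 39 * 26 = 1014. Stack: [1014]
STORE_FAST m → m=1014. Stack: []
LOAD_FAST b → push 39. Stack: [39]
LOAD_CONST → push 11. Stack: [39, 11]
BINARY_OP + → 39 + 11 = 50. Stack: [50]
LOAD_FAST_LOAD_FAST r,c → push 2535,4. Stack: [50, 2535, 4]
BINARY_OP + → 2535 + 4 = 2539. Stack: [50, 2539]
BINARY_OP // → 50 // 2539 = 0. Stack: [0]
STORE_FAST z → z=0. Stack: []
LOAD_FAST z → push 0. Stack: [0]
LOAD_CONST → push 3. Stack: [0, 3]
BINARY_OP << → 0 << 3 = 0. Stack: [0]
LOAD_FAST b → push 39. Stack: [0, 39]
BINARY_OP + → 0 + 39 = 39. Stack: [39]
STORE_FAST r → r=39. Stack: []
LOAD_FAST_LOAD_FAST m,z → push 1014,0. Stack: [1014, 0]
BINARY_OP - → 1014 - 0 = 1014. Stack: [1014]
STORE_FAST q → q=1014. Stack: []
LOAD_FAST_LOAD_FAST b,m → push 39,1014. Stack: [39, 1014]
BINARY_OP % → 39 % 1014 = 39. Stack: [39]
STORE_FAST q → q=39. Stack: []
LOAD_CONST → push 16. Stack: [16]
STORE_FAST k → k=16. Stack: []
LOAD_FAST k → push 16. Stack: [16]
RETURN_VALUE → return 16.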